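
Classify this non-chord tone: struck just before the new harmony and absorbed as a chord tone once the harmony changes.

Approach: ahead of the chord change (typically by step), so it is dissonant against the current harmony. Departure: none — the same pitch is restated or held and is a chord tone of the new harmony.
Dissonant first, consonant once the harmony catches up: the note simply arrives early — an anticipation. (The reverse timing, consonant first and dissonant after the change, would be a suspension or retardation.)

Anticipation.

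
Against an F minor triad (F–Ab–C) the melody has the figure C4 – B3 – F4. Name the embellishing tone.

B3 is an escape tone.

The harmony at that moment is F minor triad (F, Ab, C); B3 is not a chord tone.
It is approached by step down from C4 and left by leap up to F4.
Step in, leap out — an escape tone.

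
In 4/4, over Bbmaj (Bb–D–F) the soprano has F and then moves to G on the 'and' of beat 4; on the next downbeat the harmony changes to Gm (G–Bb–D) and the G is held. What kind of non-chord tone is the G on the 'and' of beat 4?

Anticipation.

The harmony at that moment is Bb major triad (Bb, D, F); G is not a chord tone.
It is approached by step up from F and then sustained as the same pitch into the next harmony.
Arriving early and becoming a chord tone when the harmony changes — an anticipation.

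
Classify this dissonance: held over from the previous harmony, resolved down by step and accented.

Approach: by preparation — the pitch is first a chord tone, then held (tied or repeated) while the harmony changes under it. Departure: down by step. Metric position: strong.
A prepared dissonance that resolves downward by step — a suspension. (The same figure resolving upward would be a retardation.)

Suspension.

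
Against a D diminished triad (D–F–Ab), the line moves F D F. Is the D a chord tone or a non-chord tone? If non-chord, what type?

D diminished triad contains D, F, Ab; D is the root, so it is a chord tone.

Chord tone (the root of D diminished triad).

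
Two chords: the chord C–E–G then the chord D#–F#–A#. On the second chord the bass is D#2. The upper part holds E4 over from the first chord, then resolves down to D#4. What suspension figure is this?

9–8 suspension.

At the second chord the bass is D#2. The suspended E4 lies a ninth above the bass; after resolving down by step to D#4, the interval above the bass becomes an octave.
Suspension figures are named by those two intervals: 9–8.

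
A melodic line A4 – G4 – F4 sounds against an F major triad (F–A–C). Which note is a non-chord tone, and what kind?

The harmony at that moment is F major triad (F, A, C); G4 is not a chord tone.
It is approached by step down from A4 and left by step down to F4.
Step in, step out in the same direction — a passing tone.

G4 is a passing tone.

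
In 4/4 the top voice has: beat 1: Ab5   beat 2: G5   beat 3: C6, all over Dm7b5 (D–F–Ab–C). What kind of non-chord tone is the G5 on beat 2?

The harmony at that moment is D half-diminished seventh chord (D, F, Ab, C); G5 is not a chord tone.
It is approached by step down from Ab5 and left by leap up to C6.
Step in, leap out, on a weak beat — an escape tone.

Escape tone.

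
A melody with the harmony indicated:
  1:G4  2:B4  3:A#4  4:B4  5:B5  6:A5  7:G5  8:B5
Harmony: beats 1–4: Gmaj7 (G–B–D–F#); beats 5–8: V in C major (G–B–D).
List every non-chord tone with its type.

A#4 (beat 3) — neighbor tone; A5 (beat 6) — passing tone.

The harmony at that moment is G major seventh chord (G, B, D, F#); A#4 is not a chord tone.
It is approached by step down from B4 and left by step up to B4.
Step away and step back to the same note — a neighbor tone (lower neighbor).
The harmony at that moment is G major triad (G, B, D); A5 is not a chord tone.
It is approached by step down from B5 and left by step down to G5.
Step in, step out in the same direction — a passing tone.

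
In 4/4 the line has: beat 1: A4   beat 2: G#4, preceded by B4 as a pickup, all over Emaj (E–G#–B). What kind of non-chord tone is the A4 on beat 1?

The harmony at that moment is E major triad (E, G#, B); A4 is not a chord tone.
It is approached by step down from B4 and left by step down to G#4.
Step in, step out in the same direction — a passing tone.

Passing tone.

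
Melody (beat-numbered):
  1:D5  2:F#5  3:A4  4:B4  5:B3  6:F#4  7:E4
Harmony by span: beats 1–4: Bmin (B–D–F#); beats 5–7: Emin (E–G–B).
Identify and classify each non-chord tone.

The harmony at that moment is B minor triad (B, D, F#); A4 is not a chord tone.
It is approached by leap down from F#5 and left by step up to B4.
Leap in, step out — an appoggiatura.
The harmony at that moment is E minor triad (E, G, B); F#4 is not a chord tone.
It is approached by leap up from B3 and left by step down to E4.
Leap in, step out — an appoggiatura.

A4 (beat 3) — appoggiatura; F#4 (beat 6) — appoggiatura.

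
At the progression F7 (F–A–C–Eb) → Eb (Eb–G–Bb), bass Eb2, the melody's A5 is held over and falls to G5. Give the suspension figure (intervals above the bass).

4–3 suspension.

At the second chord the bass is Eb2. The suspended A5 lies a fourth above the bass; after resolving down by step to G5, the interval above the bass becomes a third.
Suspension figures are named by those two intervals: 4–3.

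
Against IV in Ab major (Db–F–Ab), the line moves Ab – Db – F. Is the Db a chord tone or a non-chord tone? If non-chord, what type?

Db major triad contains Db, F, Ab; Db is the root, so it is a chord tone.

Chord tone (the root of Db major triad).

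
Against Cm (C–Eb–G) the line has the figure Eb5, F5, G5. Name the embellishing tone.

F5 is a passing tone.

The harmony at that moment is C minor triad (C, Eb, G); F5 is not a chord tone.
It is approached by step up from Eb5 and left by step up to G5.
Step in, step out in the same direction — a passing tone.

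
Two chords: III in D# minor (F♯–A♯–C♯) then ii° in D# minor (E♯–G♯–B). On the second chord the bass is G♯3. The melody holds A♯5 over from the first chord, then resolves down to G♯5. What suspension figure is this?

At the second chord the bass is G♯3. The suspended A♯5 lies a ninth above the bass; after resolving down by step to G♯5, the interval above the bass becomes an octave.
Suspension figures are named by those two intervals: 9–8.

9–8 suspension.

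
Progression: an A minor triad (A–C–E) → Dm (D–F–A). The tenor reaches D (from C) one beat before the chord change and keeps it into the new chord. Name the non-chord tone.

The harmony at that moment is A minor triad (A, C, E); D is not a chord tone.
It is approached by step up from C and then sustained as the same pitch into the next harmony.
Arriving early and becoming a chord tone when the harmony changes — an anticipation.

D is an anticipation.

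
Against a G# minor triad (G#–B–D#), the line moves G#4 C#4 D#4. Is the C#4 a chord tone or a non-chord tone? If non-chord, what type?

Non-chord tone — an appoggiatura.

The harmony at that moment is G# minor triad (G#, B, D#); C#4 is not a chord tone.
It is approached by leap down from G#4 and left by step up to D#4.
Leap in, step out — an appoggiatura.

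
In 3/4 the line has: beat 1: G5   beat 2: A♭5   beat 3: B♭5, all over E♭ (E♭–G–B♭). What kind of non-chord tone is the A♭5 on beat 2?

The harmony at that moment is E♭ major triad (E♭, G, B♭); A♭5 is not a chord tone.
It is approached by step up from G5 and left by step up to B♭5.
Step in, step out in the same direction — a passing tone.

Passing tone.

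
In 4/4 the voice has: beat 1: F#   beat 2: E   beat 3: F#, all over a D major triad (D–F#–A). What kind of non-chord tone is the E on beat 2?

The harmony at that moment is D major triad (D, F#, A); E is not a chord tone.
It is approached by step down from F# and left by step up to F#.
Step away and step back to the same note — a neighbor tone (lower neighbor).

Lower neighbor tone.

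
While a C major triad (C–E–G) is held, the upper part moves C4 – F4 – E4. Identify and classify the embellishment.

F4 is an appoggiatura.

The harmony at that moment is C major triad (C, E, G); F4 is not a chord tone.
It is approached by leap up from C4 and left by step down to E4.
Leap in, step out — an appoggiatura.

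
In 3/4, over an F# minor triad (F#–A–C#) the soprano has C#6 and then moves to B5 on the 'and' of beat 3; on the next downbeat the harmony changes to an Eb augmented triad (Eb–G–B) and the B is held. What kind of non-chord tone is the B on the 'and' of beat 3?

Anticipation.

The harmony at that moment is F# minor triad (F#, A, C#); B5 is not a chord tone.
It is approached by step down from C#6 and then sustained as the same pitch into the next harmony.
Arriving early and becoming a chord tone when the harmony changes — an anticipation.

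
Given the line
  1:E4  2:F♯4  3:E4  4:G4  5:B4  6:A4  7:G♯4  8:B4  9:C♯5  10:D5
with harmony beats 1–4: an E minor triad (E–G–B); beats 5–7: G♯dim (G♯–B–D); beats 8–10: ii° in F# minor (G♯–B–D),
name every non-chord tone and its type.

F♯4 (beat 2) — neighbor tone; A4 (beat 6) — passing tone; C♯5 (beat 9) — passing tone.

The harmony at that moment is E minor triad (E, G, B); F♯4 is not a chord tone.
It is approached by step up from E4 and left by step down to E4.
Step away and step back to the same note — a neighbor tone (upper neighbor).
The harmony at that moment is G♯ diminished triad (G♯, B, D); A4 is not a chord tone.
It is approached by step down from B4 and left by step down to G♯4.
Step in, step out in the same direction — a passing tone.
The harmony at that moment is G♯ diminished triad (G♯, B, D); C♯5 is not a chord tone.
It is approached by step up from B4 and left by step up to D5.
Step in, step out in the same direction — a passing tone.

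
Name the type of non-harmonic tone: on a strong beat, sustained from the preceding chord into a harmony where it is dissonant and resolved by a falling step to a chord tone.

Approach: by preparation — the pitch is first a chord tone, then held (tied or repeated) while the harmony changes under it. Departure: down by step. Metric position: strong.
A prepared dissonance that resolves downward by step — a suspension. (The same figure resolving upward would be a retardation.)

Suspension.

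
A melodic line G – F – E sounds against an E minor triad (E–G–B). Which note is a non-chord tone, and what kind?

F is a passing tone.

The harmony at that moment is E minor triad (E, G, B); F is not a chord tone.
It is approached by step down from G and left by step down to E.
Step in, step out in the same direction — a passing tone.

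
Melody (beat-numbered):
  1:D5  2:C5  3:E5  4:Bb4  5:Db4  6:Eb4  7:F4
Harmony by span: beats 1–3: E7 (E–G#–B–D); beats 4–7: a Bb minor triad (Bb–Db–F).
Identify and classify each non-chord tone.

The harmony at that moment is E dominant seventh chord (E, G#, B, D); C5 is not a chord tone.
It is approached by step down from D5 and left by leap up to E5.
Step in, leap out — an escape tone.
The harmony at that moment is Bb minor triad (Bb, Db, F); Eb4 is not a chord tone.
It is approached by step up from Db4 and left by step up to F4.
Step in, step out in the same direction — a passing tone.

C5 (beat 2) — escape tone; Eb4 (beat 6) — passing tone.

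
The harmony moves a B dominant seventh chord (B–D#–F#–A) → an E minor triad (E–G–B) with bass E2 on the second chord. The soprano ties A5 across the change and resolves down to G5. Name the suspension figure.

4–3 suspension.

At the second chord the bass is E2. The suspended A5 lies a fourth above the bass; after resolving down by step to G5, the interval above the bass becomes a third.
Suspension figures are named by those two intervals: 4–3.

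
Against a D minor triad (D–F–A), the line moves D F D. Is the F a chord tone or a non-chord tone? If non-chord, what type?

Chord tone (the third of D minor triad).

D minor triad contains D, F, A; F is the third, so it is a chord tone.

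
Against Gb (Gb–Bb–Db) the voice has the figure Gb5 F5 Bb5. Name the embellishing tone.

F5 is an escape tone.

The harmony at that moment is Gb major triad (Gb, Bb, Db); F5 is not a chord tone.
It is approached by step down from Gb5 and left by leap up to Bb5.
Step in, leap out — an escape tone.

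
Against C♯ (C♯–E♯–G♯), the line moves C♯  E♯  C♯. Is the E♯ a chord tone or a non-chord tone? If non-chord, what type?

Chord tone (the third of C# major triad).

C# major triad contains C♯, E♯, G♯; E♯ is the third, so it is a chord tone.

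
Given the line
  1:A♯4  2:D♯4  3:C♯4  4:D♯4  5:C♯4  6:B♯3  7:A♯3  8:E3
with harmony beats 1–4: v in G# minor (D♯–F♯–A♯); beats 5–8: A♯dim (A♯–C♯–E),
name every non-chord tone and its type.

C♯4 (beat 3) — neighbor tone; B♯3 (beat 6) — passing tone.

The harmony at that moment is D♯ minor triad (D♯, F♯, A♯); C♯4 is not a chord tone.
It is approached by step down from D♯4 and left by step up to D♯4.
Step away and step back to the same note — a neighbor tone (lower neighbor).
The harmony at that moment is A♯ diminished triad (A♯, C♯, E); B♯3 is not a chord tone.
It is approached by step down from C♯4 and left by step down to A♯3.
Step in, step out in the same direction — a passing tone.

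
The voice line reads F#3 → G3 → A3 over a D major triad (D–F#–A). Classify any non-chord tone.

G3 is a passing tone.

The harmony at that moment is D major triad (D, F#, A); G3 is not a chord tone.
It is approached by step up from F#3 and left by step up to A3.
Step in, step out in the same direction — a passing tone.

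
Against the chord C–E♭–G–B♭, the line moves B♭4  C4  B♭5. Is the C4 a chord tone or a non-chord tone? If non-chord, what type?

Chord tone (the root of C minor seventh chord).

C minor seventh chord contains C, E♭, G, B♭; C is the root, so it is a chord tone.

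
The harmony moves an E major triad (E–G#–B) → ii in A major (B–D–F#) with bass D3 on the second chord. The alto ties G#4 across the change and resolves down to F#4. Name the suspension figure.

4–3 suspension.

At the second chord the bass is D3. The suspended G#4 lies a fourth above the bass; after resolving down by step to F#4, the interval above the bass becomes a third.
Suspension figures are named by those two intervals: 4–3.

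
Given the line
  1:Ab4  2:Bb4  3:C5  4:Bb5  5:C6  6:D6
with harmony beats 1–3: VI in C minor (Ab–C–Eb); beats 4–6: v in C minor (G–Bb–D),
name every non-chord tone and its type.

The harmony at that moment is Ab major triad (Ab, C, Eb); Bb4 is not a chord tone.
It is approached by step up from Ab4 and left by step up to C5.
Step in, step out in the same direction — a passing tone.
The harmony at that moment is G minor triad (G, Bb, D); C6 is not a chord tone.
It is approached by step up from Bb5 and left by step up to D6.
Step in, step out in the same direction — a passing tone.

Bb4 (beat 2) — passing tone; C6 (beat 5) — passing tone.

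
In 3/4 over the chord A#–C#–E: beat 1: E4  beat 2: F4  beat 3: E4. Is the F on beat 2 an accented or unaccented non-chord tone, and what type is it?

Unaccented neighbor tone.

The harmony at that moment is A# diminished triad (A#, C#, E); F4 is not a chord tone.
It is approached by step up from E4 and left by step down to E4.
Step away and step back to the same note — a neighbor tone (upper neighbor).
It falls on a weak beat, so it is unaccented.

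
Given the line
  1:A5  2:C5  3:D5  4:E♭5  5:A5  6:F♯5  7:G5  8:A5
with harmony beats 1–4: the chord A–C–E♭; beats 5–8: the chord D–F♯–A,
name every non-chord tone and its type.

The harmony at that moment is A diminished triad (A, C, E♭); D5 is not a chord tone.
It is approached by step up from C5 and left by step up to E♭5.
Step in, step out in the same direction — a passing tone.
The harmony at that moment is D major triad (D, F♯, A); G5 is not a chord tone.
It is approached by step up from F♯5 and left by step up to A5.
Step in, step out in the same direction — a passing tone.

D5 (beat 3) — passing tone; G5 (beat 7) — passing tone.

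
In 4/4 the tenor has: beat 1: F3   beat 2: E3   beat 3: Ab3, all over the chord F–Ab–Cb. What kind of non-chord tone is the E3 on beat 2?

Escape tone.

The harmony at that moment is F diminished triad (F, Ab, Cb); E3 is not a chord tone.
It is approached by step down from F3 and left by leap up to Ab3.
Step in, leap out, on a weak beat — an escape tone.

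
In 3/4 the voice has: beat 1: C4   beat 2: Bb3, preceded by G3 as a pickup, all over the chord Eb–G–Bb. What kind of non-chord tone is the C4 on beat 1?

Appoggiatura.

The harmony at that moment is Eb major triad (Eb, G, Bb); C4 is not a chord tone.
It is approached by leap up from G3 and left by step down to Bb3.
Leap in, step out, metrically accented — an appoggiatura.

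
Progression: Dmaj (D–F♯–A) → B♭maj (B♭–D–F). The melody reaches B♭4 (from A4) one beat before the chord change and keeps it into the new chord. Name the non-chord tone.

B♭4 is an anticipation.

The harmony at that moment is D major triad (D, F♯, A); B♭4 is not a chord tone.
It is approached by step up from A4 and then sustained as the same pitch into the next harmony.
Arriving early and becoming a chord tone when the harmony changes — an anticipation.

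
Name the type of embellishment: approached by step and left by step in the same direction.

Passing tone.

Approach: by step. Departure: by step, continuing in the same direction.
Stepwise on both sides with no change of direction means the note fills in the space between two different chord tones — a passing tone. (Had it turned back to its starting note it would be a neighbor tone instead.)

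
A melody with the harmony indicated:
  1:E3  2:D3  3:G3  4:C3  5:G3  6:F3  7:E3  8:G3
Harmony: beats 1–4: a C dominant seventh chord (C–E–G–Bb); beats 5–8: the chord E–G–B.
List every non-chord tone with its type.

The harmony at that moment is C dominant seventh chord (C, E, G, Bb); D3 is not a chord tone.
It is approached by step down from E3 and left by leap up to G3.
Step in, leap out — an escape tone.
The harmony at that moment is E minor triad (E, G, B); F3 is not a chord tone.
It is approached by step down from G3 and left by step down to E3.
Step in, step out in the same direction — a passing tone.

D3 (beat 2) — escape tone; F3 (beat 6) — passing tone.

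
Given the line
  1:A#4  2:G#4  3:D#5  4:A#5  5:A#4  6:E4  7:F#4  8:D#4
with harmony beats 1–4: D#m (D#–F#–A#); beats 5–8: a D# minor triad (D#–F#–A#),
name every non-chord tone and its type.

G#4 (beat 2) — escape tone; E4 (beat 6) — appoggiatura.

The harmony at that moment is D# minor triad (D#, F#, A#); G#4 is not a chord tone.
It is approached by step down from A#4 and left by leap up to D#5.
Step in, leap out — an escape tone.
The harmony at that moment is D# minor triad (D#, F#, A#); E4 is not a chord tone.
It is approached by leap down from A#4 and left by step up to F#4.
Leap in, step out — an appoggiatura.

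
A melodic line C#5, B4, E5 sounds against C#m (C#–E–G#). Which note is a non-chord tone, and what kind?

The harmony at that moment is C# minor triad (C#, E, G#); B4 is not a chord tone.
It is approached by step down from C#5 and left by leap up to E5.
Step in, leap out — an escape tone.

B4 is an escape tone.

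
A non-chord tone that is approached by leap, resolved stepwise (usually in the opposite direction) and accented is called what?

Appoggiatura.

Approach: by leap. Departure: by step. Metric position: strong.
Leap in, step out, in a metrically strong position — an appoggiatura. (It is the mirror image of the escape tone, which steps in and leaps out from a weak position.)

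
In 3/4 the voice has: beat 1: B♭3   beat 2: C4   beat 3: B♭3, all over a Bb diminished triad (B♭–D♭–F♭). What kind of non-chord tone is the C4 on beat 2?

The harmony at that moment is B♭ diminished triad (B♭, D♭, F♭); C4 is not a chord tone.
It is approached by step up from B♭3 and left by step down to B♭3.
Step away and step back to the same note — a neighbor tone (upper neighbor).

Upper neighbor tone.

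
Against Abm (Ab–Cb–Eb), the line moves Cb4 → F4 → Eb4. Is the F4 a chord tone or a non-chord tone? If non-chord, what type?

The harmony at that moment is Ab minor triad (Ab, Cb, Eb); F4 is not a chord tone.
It is approached by leap up from Cb4 and left by step down to Eb4.
Leap in, step out — an appoggiatura.

Non-chord tone — an appoggiatura.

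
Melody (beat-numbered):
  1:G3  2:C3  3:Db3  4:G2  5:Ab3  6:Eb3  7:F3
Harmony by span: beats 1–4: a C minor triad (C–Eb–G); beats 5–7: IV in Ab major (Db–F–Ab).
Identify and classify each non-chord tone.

The harmony at that moment is C minor triad (C, Eb, G); Db3 is not a chord tone.
It is approached by step up from C3 and left by leap down to G2.
Step in, leap out — an escape tone.
The harmony at that moment is Db major triad (Db, F, Ab); Eb3 is not a chord tone.
It is approached by leap down from Ab3 and left by step up to F3.
Leap in, step out — an appoggiatura.

Db3 (beat 3) — escape tone; Eb3 (beat 6) — appoggiatura.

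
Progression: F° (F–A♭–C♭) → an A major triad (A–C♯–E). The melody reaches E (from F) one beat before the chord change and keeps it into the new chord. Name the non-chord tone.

The harmony at that moment is F diminished triad (F, A♭, C♭); E is not a chord tone.
It is approached by step down from F and then sustained as the same pitch into the next harmony.
Arriving early and becoming a chord tone when the harmony changes — an anticipation.

E is an anticipation.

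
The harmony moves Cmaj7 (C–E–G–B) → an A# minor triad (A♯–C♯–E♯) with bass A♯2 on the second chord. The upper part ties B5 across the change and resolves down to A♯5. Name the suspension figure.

9–8 suspension.

At the second chord the bass is A♯2. The suspended B5 lies a ninth above the bass; after resolving down by step to A♯5, the interval above the bass becomes an octave.
Suspension figures are named by those two intervals: 9–8.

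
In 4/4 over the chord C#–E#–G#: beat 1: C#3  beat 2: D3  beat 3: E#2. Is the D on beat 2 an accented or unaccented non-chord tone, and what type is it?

The harmony at that moment is C# major triad (C#, E#, G#); D3 is not a chord tone.
It is approached by step up from C#3 and left by leap down to E#2.
Step in, leap out — an escape tone.
It falls on a weak beat, so it is unaccented.

Unaccented escape tone.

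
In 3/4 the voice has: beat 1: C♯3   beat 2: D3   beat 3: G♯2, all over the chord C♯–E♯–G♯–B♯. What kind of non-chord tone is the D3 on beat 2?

The harmony at that moment is C♯ major seventh chord (C♯, E♯, G♯, B♯); D3 is not a chord tone.
It is approached by step up from C♯3 and left by leap down to G♯2.
Step in, leap out, on a weak beat — an escape tone.

Escape tone.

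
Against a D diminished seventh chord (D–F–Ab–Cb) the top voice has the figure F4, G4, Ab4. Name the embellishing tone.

G4 is a passing tone.

The harmony at that moment is D diminished seventh chord (D, F, Ab, Cb); G4 is not a chord tone.
It is approached by step up from F4 and left by step up to Ab4.
Step in, step out in the same direction — a passing tone.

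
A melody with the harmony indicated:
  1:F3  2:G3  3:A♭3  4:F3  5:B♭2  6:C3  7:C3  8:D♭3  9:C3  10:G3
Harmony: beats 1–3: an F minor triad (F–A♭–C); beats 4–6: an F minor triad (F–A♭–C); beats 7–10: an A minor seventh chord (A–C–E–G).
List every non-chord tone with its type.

The harmony at that moment is F minor triad (F, A♭, C); G3 is not a chord tone.
It is approached by step up from F3 and left by step up to A♭3.
Step in, step out in the same direction — a passing tone.
The harmony at that moment is F minor triad (F, A♭, C); B♭2 is not a chord tone.
It is approached by leap down from F3 and left by step up to C3.
Leap in, step out — an appoggiatura.
The harmony at that moment is A minor seventh chord (A, C, E, G); D♭3 is not a chord tone.
It is approached by step up from C3 and left by step down to C3.
Step away and step back to the same note — a neighbor tone (upper neighbor).

G3 (beat 2) — passing tone; B♭2 (beat 5) — appoggiatura; D♭3 (beat 8) — neighbor tone.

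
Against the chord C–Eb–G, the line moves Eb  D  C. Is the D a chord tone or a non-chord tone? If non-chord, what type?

The harmony at that moment is C minor triad (C, Eb, G); D is not a chord tone.
It is approached by step down from Eb and left by step down to C.
Step in, step out in the same direction — a passing tone.

Non-chord tone — a passing tone.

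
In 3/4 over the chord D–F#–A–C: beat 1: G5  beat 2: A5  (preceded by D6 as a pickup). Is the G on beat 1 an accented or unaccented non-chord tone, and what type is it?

Accented appoggiatura.

The harmony at that moment is D dominant seventh chord (D, F#, A, C); G5 is not a chord tone.
It is approached by leap down from D6 and left by step up to A5.
Leap in, step out — an appoggiatura.
It falls on the downbeat, so it is accented.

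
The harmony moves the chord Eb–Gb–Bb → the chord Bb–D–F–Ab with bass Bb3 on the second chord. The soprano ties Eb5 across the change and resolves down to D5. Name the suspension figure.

At the second chord the bass is Bb3. The suspended Eb5 lies a fourth above the bass; after resolving down by step to D5, the interval above the bass becomes a third.
Suspension figures are named by those two intervals: 4–3.

4–3 suspension.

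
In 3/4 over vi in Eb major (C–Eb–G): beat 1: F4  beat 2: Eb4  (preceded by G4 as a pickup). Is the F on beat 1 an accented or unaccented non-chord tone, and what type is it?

The harmony at that moment is C minor triad (C, Eb, G); F4 is not a chord tone.
It is approached by step down from G4 and left by step down to Eb4.
Step in, step out in the same direction — a passing tone.
It falls on the downbeat, so it is accented.

Accented passing tone.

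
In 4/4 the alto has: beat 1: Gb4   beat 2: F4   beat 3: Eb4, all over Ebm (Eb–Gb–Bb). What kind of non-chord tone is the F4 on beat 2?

Passing tone.

The harmony at that moment is Eb minor triad (Eb, Gb, Bb); F4 is not a chord tone.
It is approached by step down from Gb4 and left by step down to Eb4.
Step in, step out in the same direction — a passing tone.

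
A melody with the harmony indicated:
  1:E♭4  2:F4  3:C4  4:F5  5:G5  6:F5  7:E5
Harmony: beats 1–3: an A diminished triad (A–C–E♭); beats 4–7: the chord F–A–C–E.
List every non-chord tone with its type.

The harmony at that moment is A diminished triad (A, C, E♭); F4 is not a chord tone.
It is approached by step up from E♭4 and left by leap down to C4.
Step in, leap out — an escape tone.
The harmony at that moment is F major seventh chord (F, A, C, E); G5 is not a chord tone.
It is approached by step up from F5 and left by step down to F5.
Step away and step back to the same note — a neighbor tone (upper neighbor).

F4 (beat 2) — escape tone; G5 (beat 5) — neighbor tone.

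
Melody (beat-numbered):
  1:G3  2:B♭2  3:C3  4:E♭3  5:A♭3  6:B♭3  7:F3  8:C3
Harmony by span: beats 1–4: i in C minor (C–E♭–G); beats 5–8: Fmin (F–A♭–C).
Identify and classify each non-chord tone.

The harmony at that moment is C minor triad (C, E♭, G); B♭2 is not a chord tone.
It is approached by leap down from G3 and left by step up to C3.
Leap in, step out — an appoggiatura.
The harmony at that moment is F minor triad (F, A♭, C); B♭3 is not a chord tone.
It is approached by step up from A♭3 and left by leap down to F3.
Step in, leap out — an escape tone.

B♭2 (beat 2) — appoggiatura; B♭3 (beat 6) — escape tone.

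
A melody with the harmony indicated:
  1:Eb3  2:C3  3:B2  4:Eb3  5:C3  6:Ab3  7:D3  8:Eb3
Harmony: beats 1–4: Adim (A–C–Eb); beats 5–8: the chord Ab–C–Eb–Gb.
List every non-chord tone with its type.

The harmony at that moment is A diminished triad (A, C, Eb); B2 is not a chord tone.
It is approached by step down from C3 and left by leap up to Eb3.
Step in, leap out — an escape tone.
The harmony at that moment is Ab dominant seventh chord (Ab, C, Eb, Gb); D3 is not a chord tone.
It is approached by leap down from Ab3 and left by step up to Eb3.
Leap in, step out — an appoggiatura.

B2 (beat 3) — escape tone; D3 (beat 7) — appoggiatura.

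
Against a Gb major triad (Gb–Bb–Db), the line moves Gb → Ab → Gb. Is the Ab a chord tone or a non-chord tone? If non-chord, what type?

Non-chord tone — a neighbor tone.

The harmony at that moment is Gb major triad (Gb, Bb, Db); Ab is not a chord tone.
It is approached by step up from Gb and left by step down to Gb.
Step away and step back to the same note — a neighbor tone (upper neighbor).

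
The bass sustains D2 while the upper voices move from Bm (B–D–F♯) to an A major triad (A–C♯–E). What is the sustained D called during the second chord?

Pedal tone (pedal point).

The harmony at that moment is A major triad (A, C♯, E); D2 is not a chord tone.
It is held over (the same pitch as the preceding D2) and then sustained as the same pitch into the next harmony.
Sustained through a change of harmony — a pedal tone.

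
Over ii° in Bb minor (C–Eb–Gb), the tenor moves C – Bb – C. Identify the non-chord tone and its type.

The harmony at that moment is C diminished triad (C, Eb, Gb); Bb is not a chord tone.
It is approached by step down from C and left by step up to C.
Step away and step back to the same note — a neighbor tone (lower neighbor).

Bb is a neighbor tone.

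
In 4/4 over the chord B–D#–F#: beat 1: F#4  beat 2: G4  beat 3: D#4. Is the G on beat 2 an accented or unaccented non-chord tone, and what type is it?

The harmony at that moment is B major triad (B, D#, F#); G4 is not a chord tone.
It is approached by step up from F#4 and left by leap down to D#4.
Step in, leap out — an escape tone.
It falls on a weak beat, so it is unaccented.

Unaccented escape tone.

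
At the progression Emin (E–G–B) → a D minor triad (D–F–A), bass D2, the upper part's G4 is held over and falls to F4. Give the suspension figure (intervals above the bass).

At the second chord the bass is D2. The suspended G4 lies a fourth above the bass; after resolving down by step to F4, the interval above the bass becomes a third.
Suspension figures are named by those two intervals: 4–3.

4–3 suspension.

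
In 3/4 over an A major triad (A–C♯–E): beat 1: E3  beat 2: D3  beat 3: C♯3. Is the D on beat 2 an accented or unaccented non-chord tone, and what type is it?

Unaccented passing tone.

The harmony at that moment is A major triad (A, C♯, E); D3 is not a chord tone.
It is approached by step down from E3 and left by step down to C♯3.
Step in, step out in the same direction — a passing tone.
It falls on a weak beat, so it is unaccented.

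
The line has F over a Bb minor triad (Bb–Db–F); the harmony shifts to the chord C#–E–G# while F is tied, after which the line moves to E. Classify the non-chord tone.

The harmony at that moment is C# minor triad (C#, E, G#); F is not a chord tone.
It is held over (the same pitch as the preceding F) and left by step down to E.
Held over from the previous chord and resolving down by step — a suspension.

F is a suspension.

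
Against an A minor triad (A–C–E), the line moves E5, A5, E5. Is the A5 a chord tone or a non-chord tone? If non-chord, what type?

Chord tone (the root of A minor triad).

A minor triad contains A, C, E; A is the root, so it is a chord tone.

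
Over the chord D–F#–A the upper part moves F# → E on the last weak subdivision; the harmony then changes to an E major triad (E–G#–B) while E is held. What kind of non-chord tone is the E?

The harmony at that moment is D major triad (D, F#, A); E is not a chord tone.
It is approached by step down from F# and then sustained as the same pitch into the next harmony.
Arriving early and becoming a chord tone when the harmony changes — an anticipation.

E is an anticipation.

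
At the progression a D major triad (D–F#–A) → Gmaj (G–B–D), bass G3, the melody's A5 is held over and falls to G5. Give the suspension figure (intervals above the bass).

9–8 suspension.

At the second chord the bass is G3. The suspended A5 lies a ninth above the bass; after resolving down by step to G5, the interval above the bass becomes an octave.
Suspension figures are named by those two intervals: 9–8.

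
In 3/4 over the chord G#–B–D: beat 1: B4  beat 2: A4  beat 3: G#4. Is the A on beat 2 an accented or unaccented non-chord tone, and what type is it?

Unaccented passing tone.

The harmony at that moment is G# diminished triad (G#, B, D); A4 is not a chord tone.
It is approached by step down from B4 and left by step down to G#4.
Step in, step out in the same direction — a passing tone.
It falls on a weak beat, so it is unaccented.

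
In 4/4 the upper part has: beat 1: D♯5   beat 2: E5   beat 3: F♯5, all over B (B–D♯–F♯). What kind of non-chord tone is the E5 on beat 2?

Passing tone.

The harmony at that moment is B major triad (B, D♯, F♯); E5 is not a chord tone.
It is approached by step up from D♯5 and left by step up to F♯5.
Step in, step out in the same direction — a passing tone.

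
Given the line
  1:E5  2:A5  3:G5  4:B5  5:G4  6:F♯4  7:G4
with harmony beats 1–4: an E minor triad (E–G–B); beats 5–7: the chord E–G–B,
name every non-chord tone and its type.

A5 (beat 2) — appoggiatura; F♯4 (beat 6) — neighbor tone.

The harmony at that moment is E minor triad (E, G, B); A5 is not a chord tone.
It is approached by leap up from E5 and left by step down to G5.
Leap in, step out — an appoggiatura.
The harmony at that moment is E minor triad (E, G, B); F♯4 is not a chord tone.
It is approached by step down from G4 and left by step up to G4.
Step away and step back to the same note — a neighbor tone (lower neighbor).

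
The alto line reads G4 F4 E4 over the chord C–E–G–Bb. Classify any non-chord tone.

The harmony at that moment is C dominant seventh chord (C, E, G, Bb); F4 is not a chord tone.
It is approached by step down from G4 and left by step down to E4.
Step in, step out in the same direction — a passing tone.

F4 is a passing tone.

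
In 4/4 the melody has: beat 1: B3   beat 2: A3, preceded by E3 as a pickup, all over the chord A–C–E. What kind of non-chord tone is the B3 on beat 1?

The harmony at that moment is A minor triad (A, C, E); B3 is not a chord tone.
It is approached by leap up from E3 and left by step down to A3.
Leap in, step out, metrically accented — an appoggiatura.

Appoggiatura.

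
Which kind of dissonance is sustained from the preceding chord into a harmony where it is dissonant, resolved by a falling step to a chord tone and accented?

Approach: by preparation — the pitch is first a chord tone, then held (tied or repeated) while the harmony changes under it. Departure: down by step. Metric position: strong.
A prepared dissonance that resolves downward by step — a suspension. (The same figure resolving upward would be a retardation.)

Suspension.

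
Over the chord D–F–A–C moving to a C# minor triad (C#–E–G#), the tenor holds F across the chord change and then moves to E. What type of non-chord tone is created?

The harmony at that moment is C# minor triad (C#, E, G#); F is not a chord tone.
It is held over (the same pitch as the preceding F) and left by step down to E.
Held over from the previous chord and resolving down by step — a suspension.

F is a suspension.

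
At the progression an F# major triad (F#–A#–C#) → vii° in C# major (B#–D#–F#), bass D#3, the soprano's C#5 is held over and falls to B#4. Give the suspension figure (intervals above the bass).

7–6 suspension.

At the second chord the bass is D#3. The suspended C#5 lies a seventh above the bass; after resolving down by step to B#4, the interval above the bass becomes a sixth.
Suspension figures are named by those two intervals: 7–6.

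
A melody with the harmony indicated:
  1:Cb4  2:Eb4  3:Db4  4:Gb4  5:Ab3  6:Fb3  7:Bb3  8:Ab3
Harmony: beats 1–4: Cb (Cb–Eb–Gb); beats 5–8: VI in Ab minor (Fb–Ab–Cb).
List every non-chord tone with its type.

The harmony at that moment is Cb major triad (Cb, Eb, Gb); Db4 is not a chord tone.
It is approached by step down from Eb4 and left by leap up to Gb4.
Step in, leap out — an escape tone.
The harmony at that moment is Fb major triad (Fb, Ab, Cb); Bb3 is not a chord tone.
It is approached by leap up from Fb3 and left by step down to Ab3.
Leap in, step out — an appoggiatura.

Db4 (beat 3) — escape tone; Bb3 (beat 7) — appoggiatura.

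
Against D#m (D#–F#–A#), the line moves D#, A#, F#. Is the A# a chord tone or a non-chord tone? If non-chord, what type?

D# minor triad contains D#, F#, A#; A# is the fifth, so it is a chord tone.

Chord tone (the fifth of D# minor triad).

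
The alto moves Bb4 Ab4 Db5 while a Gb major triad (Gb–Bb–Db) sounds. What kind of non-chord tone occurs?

Ab4 is an escape tone.

The harmony at that moment is Gb major triad (Gb, Bb, Db); Ab4 is not a chord tone.
It is approached by step down from Bb4 and left by leap up to Db5.
Step in, leap out — an escape tone.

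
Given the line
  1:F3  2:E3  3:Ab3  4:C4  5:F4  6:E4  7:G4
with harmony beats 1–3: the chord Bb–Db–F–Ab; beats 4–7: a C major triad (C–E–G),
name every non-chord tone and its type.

The harmony at that moment is Bb minor seventh chord (Bb, Db, F, Ab); E3 is not a chord tone.
It is approached by step down from F3 and left by leap up to Ab3.
Step in, leap out — an escape tone.
The harmony at that moment is C major triad (C, E, G); F4 is not a chord tone.
It is approached by leap up from C4 and left by step down to E4.
Leap in, step out — an appoggiatura.

E3 (beat 2) — escape tone; F4 (beat 5) — appoggiatura.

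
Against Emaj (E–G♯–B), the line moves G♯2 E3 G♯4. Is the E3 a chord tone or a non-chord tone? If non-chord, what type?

E major triad contains E, G♯, B; E is the root, so it is a chord tone.

Chord tone (the root of E major triad).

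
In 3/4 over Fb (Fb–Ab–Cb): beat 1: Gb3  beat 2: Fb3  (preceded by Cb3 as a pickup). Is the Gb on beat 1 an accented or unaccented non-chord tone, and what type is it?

The harmony at that moment is Fb major triad (Fb, Ab, Cb); Gb3 is not a chord tone.
It is approached by leap up from Cb3 and left by step down to Fb3.
Leap in, step out — an appoggiatura.
It falls on the downbeat, so it is accented.

Accented appoggiatura.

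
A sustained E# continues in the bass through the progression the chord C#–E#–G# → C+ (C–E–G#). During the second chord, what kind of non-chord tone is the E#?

Pedal tone (pedal point).

The harmony at that moment is C augmented triad (C, E, G#); E# is not a chord tone.
It is held over (the same pitch as the preceding E#) and then sustained as the same pitch into the next harmony.
Sustained through a change of harmony — a pedal tone.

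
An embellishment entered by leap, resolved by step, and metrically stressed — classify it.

Appoggiatura.

Approach: by leap. Departure: by step. Metric position: strong.
Leap in, step out, in a metrically strong position — an appoggiatura. (It is the mirror image of the escape tone, which steps in and leaps out from a weak position.)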